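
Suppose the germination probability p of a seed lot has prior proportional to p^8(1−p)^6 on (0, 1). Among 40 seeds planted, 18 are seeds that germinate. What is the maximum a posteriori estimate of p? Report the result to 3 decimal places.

The prior density ∝ p^8(1−p)^6 is the kernel of Beta(9, 7).
Data: 18 successes in 40 trials. The binomial likelihood contributes p^18(1−p)^22, so the posterior is Beta(9+18, 7+22) = Beta(27, 29).
For Beta(a, b) with a, b > 1 the mode is (a−1)/(a+b−2) = 26/54 ≈ 0.481.

p̂_MAP = 0.481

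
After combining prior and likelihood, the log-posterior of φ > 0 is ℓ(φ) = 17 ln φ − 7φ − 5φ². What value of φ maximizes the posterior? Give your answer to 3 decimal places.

φ̂_MAP = 1.000

ℓ'(φ) = 17/φ − 7 − 10φ. Setting this to zero and multiplying by φ: 10φ² + 7φ − 17 = 0.
φ = (−7 + √(7² + 4·10·17)) / (2·10) = (−7 + √729) / 20 = (−7 + 27)/20 = 1.
ℓ''(φ) = −17/φ² − 10 < 0, confirming a maximum.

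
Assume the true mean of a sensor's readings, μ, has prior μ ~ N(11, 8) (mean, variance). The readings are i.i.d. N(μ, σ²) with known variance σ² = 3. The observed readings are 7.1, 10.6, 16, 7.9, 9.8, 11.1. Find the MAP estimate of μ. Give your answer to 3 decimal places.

n = 6; x̄ = (7.1 + 10.6 + 16 + 7.9 + 9.8 + 11.1)/6 = 62.5/6 = 125/12 ≈ 10.4167.
For a Normal prior and Normal likelihood with known variance, the posterior is Normal; its mode equals its mean, the precision-weighted average.
Prior precision 1/σ₀² = 1/8 = 0.125; data precision n/σ² = 6/3 = 2.
μ̂ = (0.125·11 + 2·(125/12)) / (0.125 + 2) = (533/24)/2.125 = 533/51 ≈ 10.451.

μ̂_MAP = 10.451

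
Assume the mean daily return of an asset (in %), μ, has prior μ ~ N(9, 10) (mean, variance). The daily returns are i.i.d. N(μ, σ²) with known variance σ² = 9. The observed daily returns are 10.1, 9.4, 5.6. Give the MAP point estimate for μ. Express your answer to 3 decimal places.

n = 3; x̄ = (10.1 + 9.4 + 5.6)/3 = 25.1/3 = 251/30 ≈ 8.3667.
For a Normal prior and Normal likelihood with known variance, the posterior is Normal; its mode equals its mean, the precision-weighted average.
Prior precision 1/σ₀² = 1/10 = 0.1; data precision n/σ² = 3/9 = 1/3.
μ̂ = (0.1·9 + (1/3)·(251/30)) / (0.1 + 1/3) = (166/45)/(13/30) = 332/39 ≈ 8.513.

μ̂_MAP = 8.513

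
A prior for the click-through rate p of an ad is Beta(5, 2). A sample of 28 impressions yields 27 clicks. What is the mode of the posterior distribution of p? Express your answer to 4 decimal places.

Prior: Beta(5, 2).
Data: 27 successes in 28 trials. The binomial likelihood contributes p^27(1−p)^1, so the posterior is Beta(5+27, 2+1) = Beta(32, 3).
For Beta(a, b) with a, b > 1 the mode is (a−1)/(a+b−2) = 31/33 ≈ 0.9394.

p̂_MAP = 0.9394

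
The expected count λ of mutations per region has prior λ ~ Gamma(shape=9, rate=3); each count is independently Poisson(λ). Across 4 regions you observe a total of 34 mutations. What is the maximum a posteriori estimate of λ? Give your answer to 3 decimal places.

λ̂_MAP = 6.000

Σxᵢ = 34, n = 4.
Posterior ∝ λ^8e^(−3λ) · λ^34e^(−4λ) = λ^42e^(−7λ), i.e. Gamma(shape=43, rate=7).
The mode of a Gamma(a, b) with a ≥ 1 (shape–rate) is (a−1)/b = 42/7 ≈ 6.000.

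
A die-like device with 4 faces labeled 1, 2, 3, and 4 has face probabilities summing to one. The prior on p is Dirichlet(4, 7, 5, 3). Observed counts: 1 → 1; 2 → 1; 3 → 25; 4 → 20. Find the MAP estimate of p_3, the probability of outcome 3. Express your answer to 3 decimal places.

The posterior is Dirichlet(αᵢ + nᵢ) = Dirichlet(5, 8, 30, 23).
For a Dirichlet(a₁,…,a_K) with all aᵢ > 1, the mode has j-th component (aⱼ − 1)/(Σaᵢ − K).
Here Σaᵢ = 66 and K = 4, so p_3 = (30 − 1)/(66 − 4) = 29/62 ≈ 0.468.

MAP estimate: 0.468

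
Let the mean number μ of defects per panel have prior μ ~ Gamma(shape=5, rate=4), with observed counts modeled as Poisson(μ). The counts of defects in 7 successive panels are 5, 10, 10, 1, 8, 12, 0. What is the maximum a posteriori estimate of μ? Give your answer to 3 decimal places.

Σxᵢ = 5+10+10+1+8+12+0 = 46, with n = 7.
Posterior ∝ μ^4e^(−4μ) · μ^46e^(−7μ) = μ^50e^(−11μ), i.e. Gamma(shape=51, rate=11).
The mode of a Gamma(a, b) with a ≥ 1 (shape–rate) is (a−1)/b = 50/11 ≈ 4.545.

μ̂_MAP = 4.545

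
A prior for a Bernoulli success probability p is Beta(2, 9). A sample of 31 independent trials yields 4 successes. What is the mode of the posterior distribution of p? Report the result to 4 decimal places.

Prior: Beta(2, 9).
Data: 4 successes in 31 trials. The binomial likelihood contributes p^4(1−p)^27, so the posterior is Beta(2+4, 9+27) = Beta(6, 36).
For Beta(a, b) with a, b > 1 the mode is (a−1)/(a+b−2) = 5/40 ≈ 0.1250.

p̂_MAP = 0.1250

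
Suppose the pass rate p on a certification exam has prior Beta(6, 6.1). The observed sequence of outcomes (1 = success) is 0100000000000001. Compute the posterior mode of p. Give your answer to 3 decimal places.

p̂_MAP = 0.268

Prior: Beta(6, 6.1).
Data: 2 successes in 16 trials (from the sequence). The binomial likelihood contributes p^2(1−p)^14, so the posterior is Beta(6+2, 6.1+14) = Beta(8, 20.1).
For Beta(a, b) with a, b > 1 the mode is (a−1)/(a+b−2) = 7/26.1 ≈ 0.268.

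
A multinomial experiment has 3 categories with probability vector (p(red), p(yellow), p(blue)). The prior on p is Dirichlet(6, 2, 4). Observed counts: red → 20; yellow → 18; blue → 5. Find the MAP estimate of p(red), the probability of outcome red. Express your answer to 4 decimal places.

The posterior is Dirichlet(αᵢ + nᵢ) = Dirichlet(26, 20, 9).
For a Dirichlet(a₁,…,a_K) with all aᵢ > 1, the mode has j-th component (aⱼ − 1)/(Σaᵢ − K).
Here Σaᵢ = 55 and K = 3, so p(red) = (26 − 1)/(55 − 3) = 25/52 ≈ 0.4808.

MAP estimate of p(red) = 0.4808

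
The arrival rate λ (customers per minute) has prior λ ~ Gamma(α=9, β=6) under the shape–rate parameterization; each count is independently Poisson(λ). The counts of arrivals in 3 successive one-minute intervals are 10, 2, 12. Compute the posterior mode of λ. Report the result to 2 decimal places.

λ̂_MAP = 3.56

Σxᵢ = 10+2+12 = 24, with n = 3.
Posterior ∝ λ^8e^(−6λ) · λ^24e^(−3λ) = λ^32e^(−9λ), i.e. Gamma(shape=33, rate=9).
The mode of a Gamma(a, b) with a ≥ 1 (shape–rate) is (a−1)/b = 32/9 ≈ 3.56.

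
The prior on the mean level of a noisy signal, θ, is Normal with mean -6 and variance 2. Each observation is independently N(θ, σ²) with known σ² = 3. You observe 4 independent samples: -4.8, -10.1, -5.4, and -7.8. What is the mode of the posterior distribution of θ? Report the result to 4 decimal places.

n = 4; x̄ = ((-4.8) + (-10.1) + (-5.4) + (-7.8))/4 = -28.1/4 = -7.025.
For a Normal prior and Normal likelihood with known variance, the posterior is Normal; its mode equals its mean, the precision-weighted average.
Prior precision 1/σ₀² = 1/2 = 0.5; data precision n/σ² = 4/3.
θ̂ = (0.5·(-6) + (4/3)·(-7.025)) / (0.5 + 4/3) = (-371/30)/(11/6) = -371/55 ≈ -6.7455.

θ̂_MAP = -6.7455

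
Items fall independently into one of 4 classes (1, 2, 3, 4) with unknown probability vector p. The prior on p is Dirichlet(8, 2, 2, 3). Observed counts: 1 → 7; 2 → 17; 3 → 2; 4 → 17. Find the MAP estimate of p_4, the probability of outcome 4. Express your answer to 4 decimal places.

MAP estimate: 0.3519

The posterior is Dirichlet(αᵢ + nᵢ) = Dirichlet(15, 19, 4, 20).
For a Dirichlet(a₁,…,a_K) with all aᵢ > 1, the mode has j-th component (aⱼ − 1)/(Σaᵢ − K).
Here Σaᵢ = 58 and K = 4, so p_4 = (20 − 1)/(58 − 4) = 19/54 ≈ 0.3519.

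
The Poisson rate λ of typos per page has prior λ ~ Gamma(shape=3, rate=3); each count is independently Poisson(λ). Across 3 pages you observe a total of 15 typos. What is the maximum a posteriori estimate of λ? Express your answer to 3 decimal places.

λ̂_MAP = 2.833

Σxᵢ = 15, n = 3.
Posterior ∝ λ^2e^(−3λ) · λ^15e^(−3λ) = λ^17e^(−6λ), i.e. Gamma(shape=18, rate=6).
The mode of a Gamma(a, b) with a ≥ 1 (shape–rate) is (a−1)/b = 17/6 ≈ 2.833.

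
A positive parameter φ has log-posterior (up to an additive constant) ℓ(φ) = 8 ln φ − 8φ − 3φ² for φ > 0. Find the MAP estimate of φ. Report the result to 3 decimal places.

ℓ'(φ) = 8/φ − 8 − 6φ. Setting this to zero and multiplying by φ: 6φ² + 8φ − 8 = 0.
φ = (−8 + √(8² + 4·6·8)) / (2·6) = (−8 + √256) / 12 = (−8 + 16)/12 = 2/3.
ℓ''(φ) = −8/φ² − 6 < 0, confirming a maximum.

φ̂_MAP = 0.667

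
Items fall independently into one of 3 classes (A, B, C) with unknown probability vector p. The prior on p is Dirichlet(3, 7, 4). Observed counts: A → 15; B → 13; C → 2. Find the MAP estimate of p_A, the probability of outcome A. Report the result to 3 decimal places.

The posterior is Dirichlet(αᵢ + nᵢ) = Dirichlet(18, 20, 6).
For a Dirichlet(a₁,…,a_K) with all aᵢ > 1, the mode has j-th component (aⱼ − 1)/(Σaᵢ − K).
Here Σaᵢ = 44 and K = 3, so p_A = (18 − 1)/(44 − 3) = 17/41 ≈ 0.415.

MAP estimate of p_A = 0.415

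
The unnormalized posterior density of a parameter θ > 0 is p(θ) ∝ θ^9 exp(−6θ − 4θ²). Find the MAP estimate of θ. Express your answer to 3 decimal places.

θ̂_MAP = 0.750

ℓ'(θ) = 9/θ − 6 − 8θ. Setting this to zero and multiplying by θ: 8θ² + 6θ − 9 = 0.
θ = (−6 + √(6² + 4·8·9)) / (2·8) = (−6 + √324) / 16 = (−6 + 18)/16 = 3/4.
ℓ''(θ) = −9/θ² − 8 < 0, confirming a maximum.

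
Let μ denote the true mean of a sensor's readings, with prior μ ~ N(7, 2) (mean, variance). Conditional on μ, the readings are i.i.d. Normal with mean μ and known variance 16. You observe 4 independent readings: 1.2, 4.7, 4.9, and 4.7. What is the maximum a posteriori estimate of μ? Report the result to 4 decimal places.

μ̂_MAP = 5.9583

n = 4; x̄ = (1.2 + 4.7 + 4.9 + 4.7)/4 = 15.5/4 = 3.875.
For a Normal prior and Normal likelihood with known variance, the posterior is Normal; its mode equals its mean, the precision-weighted average.
Prior precision 1/σ₀² = 1/2 = 0.5; data precision n/σ² = 4/16 = 0.25.
μ̂ = (0.5·7 + 0.25·3.875) / (0.5 + 0.25) = 4.46875/0.75 = 143/24 ≈ 5.9583.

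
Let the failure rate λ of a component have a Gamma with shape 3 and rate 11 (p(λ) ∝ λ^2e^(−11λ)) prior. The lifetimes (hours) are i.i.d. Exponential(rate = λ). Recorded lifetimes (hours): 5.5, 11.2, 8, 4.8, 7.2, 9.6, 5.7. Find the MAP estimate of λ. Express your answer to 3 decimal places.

λ̂_MAP = 0.143

The Exponential(rate=λ) likelihood is ∝ λ^n e^(−λΣtᵢ). Here n = 7 and Σtᵢ = 5.5 + 11.2 + 8 + 4.8 + 7.2 + 9.6 + 5.7 = 52.
Posterior ∝ λ^2e^(−11λ) · λ^7e^(−52λ) = λ^9e^(−63λ), i.e. Gamma(10, 63).
Mode = (a−1)/b = 9/63 ≈ 0.143.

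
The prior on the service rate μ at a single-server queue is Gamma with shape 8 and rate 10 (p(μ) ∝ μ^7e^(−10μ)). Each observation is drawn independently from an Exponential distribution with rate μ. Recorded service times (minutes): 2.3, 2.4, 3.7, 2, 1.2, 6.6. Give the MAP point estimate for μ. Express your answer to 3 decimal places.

The Exponential(rate=μ) likelihood is ∝ μ^n e^(−μΣtᵢ). Here n = 6 and Σtᵢ = 2.3 + 2.4 + 3.7 + 2 + 1.2 + 6.6 = 18.2.
Posterior ∝ μ^7e^(−10μ) · μ^6e^(−18.2μ) = μ^13e^(−28.2μ), i.e. Gamma(14, 28.2).
Mode = (a−1)/b = 13/28.2 ≈ 0.461.

μ̂_MAP = 0.461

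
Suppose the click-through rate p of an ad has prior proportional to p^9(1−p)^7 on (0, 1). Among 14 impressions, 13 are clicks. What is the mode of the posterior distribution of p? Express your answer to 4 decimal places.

The prior density ∝ p^9(1−p)^7 is the kernel of Beta(10, 8).
Data: 13 successes in 14 trials. The binomial likelihood contributes p^13(1−p)^1, so the posterior is Beta(10+13, 8+1) = Beta(23, 9).
For Beta(a, b) with a, b > 1 the mode is (a−1)/(a+b−2) = 22/30 ≈ 0.7333.

p̂_MAP = 0.7333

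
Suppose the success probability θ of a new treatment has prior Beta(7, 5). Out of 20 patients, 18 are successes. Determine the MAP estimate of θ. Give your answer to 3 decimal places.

θ̂_MAP = 0.800

Prior: Beta(7, 5).
Data: 18 successes in 20 trials. The binomial likelihood contributes θ^18(1−θ)^2, so the posterior is Beta(7+18, 5+2) = Beta(25, 7).
For Beta(a, b) with a, b > 1 the mode is (a−1)/(a+b−2) = 24/30 ≈ 0.800.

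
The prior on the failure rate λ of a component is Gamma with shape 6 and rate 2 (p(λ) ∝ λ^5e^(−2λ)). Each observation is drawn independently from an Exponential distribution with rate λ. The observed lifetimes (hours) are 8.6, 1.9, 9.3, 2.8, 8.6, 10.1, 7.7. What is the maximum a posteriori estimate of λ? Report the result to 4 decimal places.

λ̂_MAP = 0.2353

The Exponential(rate=λ) likelihood is ∝ λ^n e^(−λΣtᵢ). Here n = 7 and Σtᵢ = 8.6 + 1.9 + 9.3 + 2.8 + 8.6 + 10.1 + 7.7 = 49.
Posterior ∝ λ^5e^(−2λ) · λ^7e^(−49λ) = λ^12e^(−51λ), i.e. Gamma(13, 51).
Mode = (a−1)/b = 12/51 ≈ 0.2353.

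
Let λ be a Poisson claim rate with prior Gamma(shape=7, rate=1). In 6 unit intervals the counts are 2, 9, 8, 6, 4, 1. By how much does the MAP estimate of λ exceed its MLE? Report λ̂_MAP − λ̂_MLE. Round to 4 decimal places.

Σxᵢ = 30. Posterior is Gamma(37, 7); MAP = (37−1)/7 = 36/7 ≈ 5.14286.
MLE = x̄ = 30/6 ≈ 5.00000.
Difference = 36/7 − 30/6 = 1/7 ≈ 0.1429.

MAP − MLE = 0.1429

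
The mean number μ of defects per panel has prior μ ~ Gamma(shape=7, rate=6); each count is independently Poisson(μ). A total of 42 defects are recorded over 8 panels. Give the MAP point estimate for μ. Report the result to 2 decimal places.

Σxᵢ = 42, n = 8.
Posterior ∝ μ^6e^(−6μ) · μ^42e^(−8μ) = μ^48e^(−14μ), i.e. Gamma(shape=49, rate=14).
The mode of a Gamma(a, b) with a ≥ 1 (shape–rate) is (a−1)/b = 48/14 ≈ 3.43.

μ̂_MAP = 3.43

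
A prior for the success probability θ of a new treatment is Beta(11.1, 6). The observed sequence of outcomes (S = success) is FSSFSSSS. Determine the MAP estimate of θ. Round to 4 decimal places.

Prior: Beta(11.1, 6).
Data: 6 successes in 8 trials (from the sequence). The binomial likelihood contributes θ^6(1−θ)^2, so the posterior is Beta(11.1+6, 6+2) = Beta(17.1, 8).
For Beta(a, b) with a, b > 1 the mode is (a−1)/(a+b−2) = 16.1/23.1 ≈ 0.6970.

θ̂_MAP = 0.6970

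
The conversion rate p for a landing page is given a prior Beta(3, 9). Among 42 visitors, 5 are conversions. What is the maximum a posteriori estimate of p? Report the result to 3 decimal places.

Prior: Beta(3, 9).
Data: 5 successes in 42 trials. The binomial likelihood contributes p^5(1−p)^37, so the posterior is Beta(3+5, 9+37) = Beta(8, 46).
For Beta(a, b) with a, b > 1 the mode is (a−1)/(a+b−2) = 7/52 ≈ 0.135.

p̂_MAP = 0.135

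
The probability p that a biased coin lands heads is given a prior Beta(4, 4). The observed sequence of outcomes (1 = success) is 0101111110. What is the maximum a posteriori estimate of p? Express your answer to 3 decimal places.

Prior: Beta(4, 4).
Data: 7 successes in 10 trials (from the sequence). The binomial likelihood contributes p^7(1−p)^3, so the posterior is Beta(4+7, 4+3) = Beta(11, 7).
For Beta(a, b) with a, b > 1 the mode is (a−1)/(a+b−2) = 10/16 ≈ 0.625.

p̂_MAP = 0.625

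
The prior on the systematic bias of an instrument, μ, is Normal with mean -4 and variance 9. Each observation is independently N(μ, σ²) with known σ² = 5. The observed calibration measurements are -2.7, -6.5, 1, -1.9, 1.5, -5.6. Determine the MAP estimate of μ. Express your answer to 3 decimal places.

μ̂_MAP = -2.505

n = 6; x̄ = ((-2.7) + (-6.5) + 1 + (-1.9) + 1.5 + (-5.6))/6 = -14.2/6 = -71/30 ≈ -2.3667.
For a Normal prior and Normal likelihood with known variance, the posterior is Normal; its mode equals its mean, the precision-weighted average.
Prior precision 1/σ₀² = 1/9; data precision n/σ² = 6/5 = 1.2.
μ̂ = ((1/9)·(-4) + 1.2·(-71/30)) / (1/9 + 1.2) = (-739/225)/(59/45) = -739/295 ≈ -2.505.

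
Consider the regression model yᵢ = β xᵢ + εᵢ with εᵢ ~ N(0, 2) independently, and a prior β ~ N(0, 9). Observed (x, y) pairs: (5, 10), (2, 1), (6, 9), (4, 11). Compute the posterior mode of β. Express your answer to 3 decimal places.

β̂_MAP = 1.847

log p(β | y) = −Σ(yᵢ − βxᵢ)²/(2·2) − β²/(2·9) + const.
Setting the derivative to zero: Σxᵢ(yᵢ − βxᵢ)/2 − β/9 = 0, so β = Σxᵢyᵢ / (Σxᵢ² + σ²/τ²).
Σxᵢyᵢ = 5·10 + 2·1 + 6·9 + 4·11 = 150; Σxᵢ² = 81; σ²/τ² = 2/9.
β̂_MAP = 150 / (81 + 2/9) = 150/(731/9) = 1350/731 ≈ 1.847.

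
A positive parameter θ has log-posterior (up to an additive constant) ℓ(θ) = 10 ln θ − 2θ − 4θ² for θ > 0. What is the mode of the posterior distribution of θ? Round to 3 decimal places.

θ̂_MAP = 1.000

ℓ'(θ) = 10/θ − 2 − 8θ. Setting this to zero and multiplying by θ: 8θ² + 2θ − 10 = 0.
θ = (−2 + √(2² + 4·8·10)) / (2·8) = (−2 + √324) / 16 = (−2 + 18)/16 = 1.
ℓ''(θ) = −10/θ² − 8 < 0, confirming a maximum.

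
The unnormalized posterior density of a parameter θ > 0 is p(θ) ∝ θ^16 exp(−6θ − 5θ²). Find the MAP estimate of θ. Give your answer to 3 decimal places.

θ̂_MAP = 1.000

ℓ'(θ) = 16/θ − 6 − 10θ. Setting this to zero and multiplying by θ: 10θ² + 6θ − 16 = 0.
θ = (−6 + √(6² + 4·10·16)) / (2·10) = (−6 + √676) / 20 = (−6 + 26)/20 = 1.
ℓ''(θ) = −16/θ² − 10 < 0, confirming a maximum.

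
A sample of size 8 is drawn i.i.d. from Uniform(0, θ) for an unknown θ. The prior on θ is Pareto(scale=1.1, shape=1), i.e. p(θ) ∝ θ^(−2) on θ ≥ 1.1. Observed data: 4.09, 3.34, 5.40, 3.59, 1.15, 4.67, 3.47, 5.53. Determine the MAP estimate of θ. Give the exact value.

θ̂_MAP = 5.53

The Uniform(0, θ) likelihood is θ^(−n) for θ ≥ max(xᵢ), zero otherwise. Here max(xᵢ) = 5.53.
Posterior ∝ θ^(−2) · θ^(−8) = θ^(−10) on θ ≥ max(1.1, 5.53) = 5.53.
This density is strictly decreasing in θ, so the posterior mode lies at the lower boundary of the support.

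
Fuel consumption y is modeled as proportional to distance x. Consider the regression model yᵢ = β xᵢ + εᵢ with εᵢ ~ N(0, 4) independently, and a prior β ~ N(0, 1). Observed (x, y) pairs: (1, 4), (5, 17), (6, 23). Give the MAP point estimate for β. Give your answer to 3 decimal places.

log p(β | y) = −Σ(yᵢ − βxᵢ)²/(2·4) − β²/(2·1) + const.
Setting the derivative to zero: Σxᵢ(yᵢ − βxᵢ)/4 − β/1 = 0, so β = Σxᵢyᵢ / (Σxᵢ² + σ²/τ²).
Σxᵢyᵢ = 1·4 + 5·17 + 6·23 = 227; Σxᵢ² = 62; σ²/τ² = 4.
β̂_MAP = 227 / (62 + 4) = 227/66 ≈ 3.439.

β̂_MAP = 3.439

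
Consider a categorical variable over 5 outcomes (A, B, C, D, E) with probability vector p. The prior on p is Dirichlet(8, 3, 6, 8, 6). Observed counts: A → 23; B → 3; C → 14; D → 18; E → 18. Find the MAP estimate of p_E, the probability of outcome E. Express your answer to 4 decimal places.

The posterior is Dirichlet(αᵢ + nᵢ) = Dirichlet(31, 6, 20, 26, 24).
For a Dirichlet(a₁,…,a_K) with all aᵢ > 1, the mode has j-th component (aⱼ − 1)/(Σaᵢ − K).
Here Σaᵢ = 107 and K = 5, so p_E = (24 − 1)/(107 − 5) = 23/102 ≈ 0.2255.

MAP estimate of p_E = 0.2255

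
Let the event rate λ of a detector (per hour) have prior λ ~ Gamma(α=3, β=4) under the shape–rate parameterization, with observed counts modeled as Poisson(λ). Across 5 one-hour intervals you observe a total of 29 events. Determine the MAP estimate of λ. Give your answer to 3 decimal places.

λ̂_MAP = 3.444

Σxᵢ = 29, n = 5.
Posterior ∝ λ^2e^(−4λ) · λ^29e^(−5λ) = λ^31e^(−9λ), i.e. Gamma(shape=32, rate=9).
The mode of a Gamma(a, b) with a ≥ 1 (shape–rate) is (a−1)/b = 31/9 ≈ 3.444.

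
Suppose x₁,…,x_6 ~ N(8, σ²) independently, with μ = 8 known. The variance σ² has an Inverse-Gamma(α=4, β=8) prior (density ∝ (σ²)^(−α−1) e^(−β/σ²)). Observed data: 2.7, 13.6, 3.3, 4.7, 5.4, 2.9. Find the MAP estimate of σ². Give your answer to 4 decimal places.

Sum of squared deviations about the known mean: SS = (2.7−8)² + (13.6−8)² + (3.3−8)² + (4.7−8)² + (5.4−8)² + (2.9−8)² = 125.2.
The Normal likelihood contributes (σ²)^(−n/2) exp(−SS/(2σ²)), so the posterior is Inverse-Gamma(α + n/2, β + SS/2) = Inverse-Gamma(7, 70.6).
The mode of Inverse-Gamma(a, b) is b/(a+1) = 70.6/8 ≈ 8.8250.

σ̂²_MAP = 8.8250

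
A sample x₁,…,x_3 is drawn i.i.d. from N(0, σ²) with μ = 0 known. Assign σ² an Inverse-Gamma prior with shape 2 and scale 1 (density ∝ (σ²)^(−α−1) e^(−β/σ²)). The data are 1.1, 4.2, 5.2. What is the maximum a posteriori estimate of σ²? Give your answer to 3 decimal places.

σ̂²_MAP = 5.321

Sum of squared deviations about the known mean: SS = (1.1−0)² + (4.2−0)² + (5.2−0)² = 45.89.
The Normal likelihood contributes (σ²)^(−n/2) exp(−SS/(2σ²)), so the posterior is Inverse-Gamma(α + n/2, β + SS/2) = Inverse-Gamma(3.5, 23.945).
The mode of Inverse-Gamma(a, b) is b/(a+1) = 23.945/4.5 ≈ 5.321.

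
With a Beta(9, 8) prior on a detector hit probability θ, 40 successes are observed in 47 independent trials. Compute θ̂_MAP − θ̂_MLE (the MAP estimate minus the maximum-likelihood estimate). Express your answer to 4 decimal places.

MAP − MLE = -0.0769

Posterior is Beta(49, 15); MAP = (49−1)/(64−2) = 48/62 ≈ 0.77419.
MLE ignores the prior: θ̂_MLE = k/n = 40/47 ≈ 0.85106.
Difference = 48/62 − 40/47 = -112/1457 ≈ -0.0769.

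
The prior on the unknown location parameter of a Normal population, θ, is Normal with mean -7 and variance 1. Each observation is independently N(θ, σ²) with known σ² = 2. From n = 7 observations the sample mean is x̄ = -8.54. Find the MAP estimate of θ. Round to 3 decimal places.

θ̂_MAP = -8.198

n = 7, x̄ = -8.54.
For a Normal prior and Normal likelihood with known variance, the posterior is Normal; its mode equals its mean, the precision-weighted average.
Prior precision 1/σ₀² = 1/1 = 1; data precision n/σ² = 7/2 = 3.5.
θ̂ = (1·(-7) + 3.5·(-8.54)) / (1 + 3.5) = (-36.89)/4.5 = -3689/450 ≈ -8.198.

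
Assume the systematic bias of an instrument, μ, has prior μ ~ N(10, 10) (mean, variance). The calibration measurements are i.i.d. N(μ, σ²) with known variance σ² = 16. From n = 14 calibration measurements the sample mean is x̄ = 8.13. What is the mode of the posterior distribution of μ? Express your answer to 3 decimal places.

n = 14, x̄ = 8.13.
For a Normal prior and Normal likelihood with known variance, the posterior is Normal; its mode equals its mean, the precision-weighted average.
Prior precision 1/σ₀² = 1/10 = 0.1; data precision n/σ² = 14/16 = 0.875.
μ̂ = (0.1·10 + 0.875·8.13) / (0.1 + 0.875) = 8.11375/0.975 = 6491/780 ≈ 8.322.

μ̂_MAP = 8.322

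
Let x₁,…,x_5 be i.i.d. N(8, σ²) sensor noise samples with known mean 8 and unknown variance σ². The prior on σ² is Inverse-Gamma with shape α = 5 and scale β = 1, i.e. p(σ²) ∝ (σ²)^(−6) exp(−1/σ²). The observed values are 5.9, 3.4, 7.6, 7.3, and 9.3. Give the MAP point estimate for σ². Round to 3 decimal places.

Sum of squared deviations about the known mean: SS = (5.9−8)² + (3.4−8)² + (7.6−8)² + (7.3−8)² + (9.3−8)² = 27.91.
The Normal likelihood contributes (σ²)^(−n/2) exp(−SS/(2σ²)), so the posterior is Inverse-Gamma(α + n/2, β + SS/2) = Inverse-Gamma(7.5, 14.955).
The mode of Inverse-Gamma(a, b) is b/(a+1) = 14.955/8.5 ≈ 1.759.

σ̂²_MAP = 1.759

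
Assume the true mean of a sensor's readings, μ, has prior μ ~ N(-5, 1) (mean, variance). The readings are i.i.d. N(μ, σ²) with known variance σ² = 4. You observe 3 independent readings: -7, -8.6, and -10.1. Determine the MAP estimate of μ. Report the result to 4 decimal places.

μ̂_MAP = -6.5286

n = 3; x̄ = ((-7) + (-8.6) + (-10.1))/3 = -25.7/3 = -257/30 ≈ -8.5667.
For a Normal prior and Normal likelihood with known variance, the posterior is Normal; its mode equals its mean, the precision-weighted average.
Prior precision 1/σ₀² = 1/1 = 1; data precision n/σ² = 3/4 = 0.75.
μ̂ = (1·(-5) + 0.75·(-257/30)) / (1 + 0.75) = (-11.425)/1.75 = -457/70 ≈ -6.5286.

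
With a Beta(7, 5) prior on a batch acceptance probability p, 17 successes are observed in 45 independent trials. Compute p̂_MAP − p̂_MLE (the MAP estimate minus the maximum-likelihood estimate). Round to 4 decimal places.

Posterior is Beta(24, 33); MAP = (24−1)/(57−2) = 23/55 ≈ 0.41818.
MLE ignores the prior: p̂_MLE = k/n = 17/45 ≈ 0.37778.
Difference = 23/55 − 17/45 = 4/99 ≈ 0.0404.

MAP − MLE = 0.0404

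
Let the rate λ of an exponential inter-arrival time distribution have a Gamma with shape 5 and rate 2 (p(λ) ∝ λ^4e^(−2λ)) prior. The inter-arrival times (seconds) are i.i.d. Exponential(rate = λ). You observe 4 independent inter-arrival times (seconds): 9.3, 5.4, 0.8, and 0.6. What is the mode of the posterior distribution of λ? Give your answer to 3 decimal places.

The Exponential(rate=λ) likelihood is ∝ λ^n e^(−λΣtᵢ). Here n = 4 and Σtᵢ = 9.3 + 5.4 + 0.8 + 0.6 = 16.1.
Posterior ∝ λ^4e^(−2λ) · λ^4e^(−16.1λ) = λ^8e^(−18.1λ), i.e. Gamma(9, 18.1).
Mode = (a−1)/b = 8/18.1 ≈ 0.442.

λ̂_MAP = 0.442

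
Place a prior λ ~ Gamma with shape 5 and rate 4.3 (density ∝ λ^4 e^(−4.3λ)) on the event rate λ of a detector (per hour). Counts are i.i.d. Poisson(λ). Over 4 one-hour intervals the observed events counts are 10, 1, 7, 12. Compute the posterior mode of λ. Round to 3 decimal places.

Σxᵢ = 10+1+7+12 = 30, with n = 4.
Posterior ∝ λ^4e^(−4.3λ) · λ^30e^(−4λ) = λ^34e^(−8.3λ), i.e. Gamma(shape=35, rate=8.3).
The mode of a Gamma(a, b) with a ≥ 1 (shape–rate) is (a−1)/b = 34/8.3 ≈ 4.096.

λ̂_MAP = 4.096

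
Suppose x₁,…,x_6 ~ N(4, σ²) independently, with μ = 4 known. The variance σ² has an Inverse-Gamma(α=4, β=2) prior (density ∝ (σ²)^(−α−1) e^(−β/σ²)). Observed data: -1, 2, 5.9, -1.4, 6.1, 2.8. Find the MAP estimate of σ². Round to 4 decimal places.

Sum of squared deviations about the known mean: SS = (-1−4)² + (2−4)² + (5.9−4)² + (-1.4−4)² + (6.1−4)² + (2.8−4)² = 67.62.
The Normal likelihood contributes (σ²)^(−n/2) exp(−SS/(2σ²)), so the posterior is Inverse-Gamma(α + n/2, β + SS/2) = Inverse-Gamma(7, 35.81).
The mode of Inverse-Gamma(a, b) is b/(a+1) = 35.81/8 ≈ 4.4763.

σ̂²_MAP = 4.4763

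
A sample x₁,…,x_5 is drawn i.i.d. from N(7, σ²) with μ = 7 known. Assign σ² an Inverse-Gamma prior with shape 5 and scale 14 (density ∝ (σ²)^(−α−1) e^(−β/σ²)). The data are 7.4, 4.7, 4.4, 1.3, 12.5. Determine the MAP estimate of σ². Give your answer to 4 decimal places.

σ̂²_MAP = 6.0559

Sum of squared deviations about the known mean: SS = (7.4−7)² + (4.7−7)² + (4.4−7)² + (1.3−7)² + (12.5−7)² = 74.95.
The Normal likelihood contributes (σ²)^(−n/2) exp(−SS/(2σ²)), so the posterior is Inverse-Gamma(α + n/2, β + SS/2) = Inverse-Gamma(7.5, 51.475).
The mode of Inverse-Gamma(a, b) is b/(a+1) = 51.475/8.5 ≈ 6.0559.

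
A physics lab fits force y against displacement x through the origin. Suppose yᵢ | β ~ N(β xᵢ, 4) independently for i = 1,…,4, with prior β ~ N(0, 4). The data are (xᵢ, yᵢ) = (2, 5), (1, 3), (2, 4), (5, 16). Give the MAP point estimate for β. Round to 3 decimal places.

β̂_MAP = 2.886

log p(β | y) = −Σ(yᵢ − βxᵢ)²/(2·4) − β²/(2·4) + const.
Setting the derivative to zero: Σxᵢ(yᵢ − βxᵢ)/4 − β/4 = 0, so β = Σxᵢyᵢ / (Σxᵢ² + σ²/τ²).
Σxᵢyᵢ = 2·5 + 1·3 + 2·4 + 5·16 = 101; Σxᵢ² = 34; σ²/τ² = 1.
β̂_MAP = 101 / (34 + 1) = 101/35 ≈ 2.886.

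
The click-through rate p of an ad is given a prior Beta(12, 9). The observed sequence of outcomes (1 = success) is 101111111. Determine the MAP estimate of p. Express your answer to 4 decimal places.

p̂_MAP = 0.6786

Prior: Beta(12, 9).
Data: 8 successes in 9 trials (from the sequence). The binomial likelihood contributes p^8(1−p)^1, so the posterior is Beta(12+8, 9+1) = Beta(20, 10).
For Beta(a, b) with a, b > 1 the mode is (a−1)/(a+b−2) = 19/28 ≈ 0.6786.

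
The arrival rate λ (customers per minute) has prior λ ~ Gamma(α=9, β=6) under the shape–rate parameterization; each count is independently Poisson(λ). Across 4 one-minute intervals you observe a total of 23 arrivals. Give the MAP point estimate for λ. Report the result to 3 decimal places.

λ̂_MAP = 3.100

Σxᵢ = 23, n = 4.
Posterior ∝ λ^8e^(−6λ) · λ^23e^(−4λ) = λ^31e^(−10λ), i.e. Gamma(shape=32, rate=10).
The mode of a Gamma(a, b) with a ≥ 1 (shape–rate) is (a−1)/b = 31/10 ≈ 3.100.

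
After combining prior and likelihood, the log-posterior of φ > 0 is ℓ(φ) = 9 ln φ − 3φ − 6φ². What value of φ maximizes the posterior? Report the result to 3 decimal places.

ℓ'(φ) = 9/φ − 3 − 12φ. Setting this to zero and multiplying by φ: 12φ² + 3φ − 9 = 0.
φ = (−3 + √(3² + 4·12·9)) / (2·12) = (−3 + √441) / 24 = (−3 + 21)/24 = 3/4.
ℓ''(φ) = −9/φ² − 12 < 0, confirming a maximum.

φ̂_MAP = 0.750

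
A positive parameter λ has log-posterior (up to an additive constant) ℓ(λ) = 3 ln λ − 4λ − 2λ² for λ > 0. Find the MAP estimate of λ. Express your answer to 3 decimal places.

λ̂_MAP = 0.500

ℓ'(λ) = 3/λ − 4 − 4λ. Setting this to zero and multiplying by λ: 4λ² + 4λ − 3 = 0.
λ = (−4 + √(4² + 4·4·3)) / (2·4) = (−4 + √64) / 8 = (−4 + 8)/8 = 1/2.
ℓ''(λ) = −3/λ² − 4 < 0, confirming a maximum.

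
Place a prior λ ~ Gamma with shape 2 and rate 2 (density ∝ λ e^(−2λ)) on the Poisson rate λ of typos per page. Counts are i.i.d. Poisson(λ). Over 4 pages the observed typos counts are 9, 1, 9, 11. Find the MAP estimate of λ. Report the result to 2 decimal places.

λ̂_MAP = 5.17

Σxᵢ = 9+1+9+11 = 30, with n = 4.
Posterior ∝ λe^(−2λ) · λ^30e^(−4λ) = λ^31e^(−6λ), i.e. Gamma(shape=32, rate=6).
The mode of a Gamma(a, b) with a ≥ 1 (shape–rate) is (a−1)/b = 31/6 ≈ 5.17.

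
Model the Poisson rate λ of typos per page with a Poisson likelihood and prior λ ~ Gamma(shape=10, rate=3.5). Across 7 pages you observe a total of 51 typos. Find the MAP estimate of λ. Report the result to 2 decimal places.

Σxᵢ = 51, n = 7.
Posterior ∝ λ^9e^(−3.5λ) · λ^51e^(−7λ) = λ^60e^(−10.5λ), i.e. Gamma(shape=61, rate=10.5).
The mode of a Gamma(a, b) with a ≥ 1 (shape–rate) is (a−1)/b = 60/10.5 ≈ 5.71.

λ̂_MAP = 5.71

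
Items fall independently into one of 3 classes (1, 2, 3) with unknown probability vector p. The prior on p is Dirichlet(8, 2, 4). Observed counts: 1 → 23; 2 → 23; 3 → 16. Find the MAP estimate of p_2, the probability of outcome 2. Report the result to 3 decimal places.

The posterior is Dirichlet(αᵢ + nᵢ) = Dirichlet(31, 25, 20).
For a Dirichlet(a₁,…,a_K) with all aᵢ > 1, the mode has j-th component (aⱼ − 1)/(Σaᵢ − K).
Here Σaᵢ = 76 and K = 3, so p_2 = (25 − 1)/(76 − 3) = 24/73 ≈ 0.329.

MAP estimate: 0.329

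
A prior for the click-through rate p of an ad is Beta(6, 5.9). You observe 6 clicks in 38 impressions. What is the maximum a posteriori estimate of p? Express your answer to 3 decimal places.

p̂_MAP = 0.230

Prior: Beta(6, 5.9).
Data: 6 successes in 38 trials. The binomial likelihood contributes p^6(1−p)^32, so the posterior is Beta(6+6, 5.9+32) = Beta(12, 37.9).
For Beta(a, b) with a, b > 1 the mode is (a−1)/(a+b−2) = 11/47.9 ≈ 0.230.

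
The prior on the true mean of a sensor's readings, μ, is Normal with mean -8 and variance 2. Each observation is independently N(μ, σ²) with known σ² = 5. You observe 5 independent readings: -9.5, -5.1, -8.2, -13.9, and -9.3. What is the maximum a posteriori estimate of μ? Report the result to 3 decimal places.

μ̂_MAP = -8.800

n = 5; x̄ = ((-9.5) + (-5.1) + (-8.2) + (-13.9) + (-9.3))/5 = -46/5 = -9.2.
For a Normal prior and Normal likelihood with known variance, the posterior is Normal; its mode equals its mean, the precision-weighted average.
Prior precision 1/σ₀² = 1/2 = 0.5; data precision n/σ² = 5/5 = 1.
μ̂ = (0.5·(-8) + 1·(-9.2)) / (0.5 + 1) = (-13.2)/1.5 = -8.800.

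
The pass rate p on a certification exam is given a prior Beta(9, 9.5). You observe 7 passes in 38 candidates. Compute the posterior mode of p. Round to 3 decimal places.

Prior: Beta(9, 9.5).
Data: 7 successes in 38 trials. The binomial likelihood contributes p^7(1−p)^31, so the posterior is Beta(9+7, 9.5+31) = Beta(16, 40.5).
For Beta(a, b) with a, b > 1 the mode is (a−1)/(a+b−2) = 15/54.5 ≈ 0.275.

p̂_MAP = 0.275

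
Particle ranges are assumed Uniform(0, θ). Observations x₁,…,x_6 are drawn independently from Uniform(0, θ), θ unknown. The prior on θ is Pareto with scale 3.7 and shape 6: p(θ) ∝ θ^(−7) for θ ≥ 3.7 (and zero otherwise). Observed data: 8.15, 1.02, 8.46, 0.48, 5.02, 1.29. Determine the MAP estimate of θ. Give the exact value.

The Uniform(0, θ) likelihood is θ^(−n) for θ ≥ max(xᵢ), zero otherwise. Here max(xᵢ) = 8.46.
Posterior ∝ θ^(−7) · θ^(−6) = θ^(−13) on θ ≥ max(3.7, 8.46) = 8.46.
This density is strictly decreasing in θ, so the posterior mode lies at the lower boundary of the support.

θ̂_MAP = 8.46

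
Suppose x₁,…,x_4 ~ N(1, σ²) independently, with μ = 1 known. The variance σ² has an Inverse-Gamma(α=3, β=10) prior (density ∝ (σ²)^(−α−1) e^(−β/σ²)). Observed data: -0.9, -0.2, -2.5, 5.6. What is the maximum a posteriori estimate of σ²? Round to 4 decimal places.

σ̂²_MAP = 4.8717

Sum of squared deviations about the known mean: SS = (-0.9−1)² + (-0.2−1)² + (-2.5−1)² + (5.6−1)² = 38.46.
The Normal likelihood contributes (σ²)^(−n/2) exp(−SS/(2σ²)), so the posterior is Inverse-Gamma(α + n/2, β + SS/2) = Inverse-Gamma(5, 29.23).
The mode of Inverse-Gamma(a, b) is b/(a+1) = 29.23/6 ≈ 4.8717.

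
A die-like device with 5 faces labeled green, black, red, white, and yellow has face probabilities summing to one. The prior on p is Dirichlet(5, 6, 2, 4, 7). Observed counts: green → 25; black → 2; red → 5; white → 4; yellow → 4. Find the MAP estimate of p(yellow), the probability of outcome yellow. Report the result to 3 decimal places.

The posterior is Dirichlet(αᵢ + nᵢ) = Dirichlet(30, 8, 7, 8, 11).
For a Dirichlet(a₁,…,a_K) with all aᵢ > 1, the mode has j-th component (aⱼ − 1)/(Σaᵢ − K).
Here Σaᵢ = 64 and K = 5, so p(yellow) = (11 − 1)/(64 − 5) = 10/59 ≈ 0.169.

MAP estimate of p(yellow) = 0.169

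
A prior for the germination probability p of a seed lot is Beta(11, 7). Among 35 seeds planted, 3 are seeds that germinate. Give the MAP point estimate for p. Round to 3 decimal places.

Prior: Beta(11, 7).
Data: 3 successes in 35 trials. The binomial likelihood contributes p^3(1−p)^32, so the posterior is Beta(11+3, 7+32) = Beta(14, 39).
For Beta(a, b) with a, b > 1 the mode is (a−1)/(a+b−2) = 13/51 ≈ 0.255.

p̂_MAP = 0.255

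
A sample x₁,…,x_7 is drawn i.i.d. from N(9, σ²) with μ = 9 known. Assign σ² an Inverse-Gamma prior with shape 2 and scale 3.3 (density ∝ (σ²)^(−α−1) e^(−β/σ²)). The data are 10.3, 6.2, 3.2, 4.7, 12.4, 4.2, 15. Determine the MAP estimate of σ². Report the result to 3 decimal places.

Sum of squared deviations about the known mean: SS = (10.3−9)² + (6.2−9)² + (3.2−9)² + (4.7−9)² + (12.4−9)² + (4.2−9)² + (15−9)² = 132.26.
The Normal likelihood contributes (σ²)^(−n/2) exp(−SS/(2σ²)), so the posterior is Inverse-Gamma(α + n/2, β + SS/2) = Inverse-Gamma(5.5, 69.43).
The mode of Inverse-Gamma(a, b) is b/(a+1) = 69.43/6.5 ≈ 10.682.

σ̂²_MAP = 10.682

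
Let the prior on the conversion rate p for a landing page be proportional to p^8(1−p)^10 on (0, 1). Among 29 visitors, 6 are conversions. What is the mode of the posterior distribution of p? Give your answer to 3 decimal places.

The prior density ∝ p^8(1−p)^10 is the kernel of Beta(9, 11).
Data: 6 successes in 29 trials. The binomial likelihood contributes p^6(1−p)^23, so the posterior is Beta(9+6, 11+23) = Beta(15, 34).
For Beta(a, b) with a, b > 1 the mode is (a−1)/(a+b−2) = 14/47 ≈ 0.298.

p̂_MAP = 0.298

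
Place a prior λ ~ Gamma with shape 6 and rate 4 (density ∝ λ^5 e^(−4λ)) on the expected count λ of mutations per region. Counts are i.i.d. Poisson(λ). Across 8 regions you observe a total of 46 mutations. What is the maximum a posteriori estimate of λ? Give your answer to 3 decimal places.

Σxᵢ = 46, n = 8.
Posterior ∝ λ^5e^(−4λ) · λ^46e^(−8λ) = λ^51e^(−12λ), i.e. Gamma(shape=52, rate=12).
The mode of a Gamma(a, b) with a ≥ 1 (shape–rate) is (a−1)/b = 51/12 ≈ 4.250.

λ̂_MAP = 4.250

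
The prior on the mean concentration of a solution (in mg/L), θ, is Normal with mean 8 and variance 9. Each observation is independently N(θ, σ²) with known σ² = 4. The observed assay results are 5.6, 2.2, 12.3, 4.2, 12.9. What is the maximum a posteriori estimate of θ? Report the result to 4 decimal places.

n = 5; x̄ = (5.6 + 2.2 + 12.3 + 4.2 + 12.9)/5 = 37.2/5 = 7.44.
For a Normal prior and Normal likelihood with known variance, the posterior is Normal; its mode equals its mean, the precision-weighted average.
Prior precision 1/σ₀² = 1/9; data precision n/σ² = 5/4 = 1.25.
θ̂ = ((1/9)·8 + 1.25·7.44) / (1/9 + 1.25) = (917/90)/(49/36) = 262/35 ≈ 7.4857.

θ̂_MAP = 7.4857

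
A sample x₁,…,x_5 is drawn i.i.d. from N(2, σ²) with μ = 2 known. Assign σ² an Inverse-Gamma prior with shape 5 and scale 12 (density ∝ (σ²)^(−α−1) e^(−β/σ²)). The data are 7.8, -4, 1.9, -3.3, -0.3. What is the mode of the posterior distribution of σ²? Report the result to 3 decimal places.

Sum of squared deviations about the known mean: SS = (7.8−2)² + (-4−2)² + (1.9−2)² + (-3.3−2)² + (-0.3−2)² = 103.03.
The Normal likelihood contributes (σ²)^(−n/2) exp(−SS/(2σ²)), so the posterior is Inverse-Gamma(α + n/2, β + SS/2) = Inverse-Gamma(7.5, 63.515).
The mode of Inverse-Gamma(a, b) is b/(a+1) = 63.515/8.5 ≈ 7.472.

σ̂²_MAP = 7.472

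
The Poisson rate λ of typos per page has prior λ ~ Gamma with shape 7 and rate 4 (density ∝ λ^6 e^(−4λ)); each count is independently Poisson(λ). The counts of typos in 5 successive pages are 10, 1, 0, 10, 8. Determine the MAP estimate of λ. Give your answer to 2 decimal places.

Σxᵢ = 10+1+0+10+8 = 29, with n = 5.
Posterior ∝ λ^6e^(−4λ) · λ^29e^(−5λ) = λ^35e^(−9λ), i.e. Gamma(shape=36, rate=9).
The mode of a Gamma(a, b) with a ≥ 1 (shape–rate) is (a−1)/b = 35/9 ≈ 3.89.

λ̂_MAP = 3.89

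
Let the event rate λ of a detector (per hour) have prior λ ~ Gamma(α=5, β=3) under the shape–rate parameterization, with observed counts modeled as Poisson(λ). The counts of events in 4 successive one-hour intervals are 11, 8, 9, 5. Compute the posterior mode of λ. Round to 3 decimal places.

λ̂_MAP = 5.286

Σxᵢ = 11+8+9+5 = 33, with n = 4.
Posterior ∝ λ^4e^(−3λ) · λ^33e^(−4λ) = λ^37e^(−7λ), i.e. Gamma(shape=38, rate=7).
The mode of a Gamma(a, b) with a ≥ 1 (shape–rate) is (a−1)/b = 37/7 ≈ 5.286.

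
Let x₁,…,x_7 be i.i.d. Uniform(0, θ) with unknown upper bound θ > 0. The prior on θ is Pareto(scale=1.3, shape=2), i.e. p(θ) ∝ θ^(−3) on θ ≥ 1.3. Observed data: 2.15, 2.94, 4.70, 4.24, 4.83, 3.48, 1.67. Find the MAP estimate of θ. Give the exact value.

The Uniform(0, θ) likelihood is θ^(−n) for θ ≥ max(xᵢ), zero otherwise. Here max(xᵢ) = 4.83.
Posterior ∝ θ^(−3) · θ^(−7) = θ^(−10) on θ ≥ max(1.3, 4.83) = 4.83.
This density is strictly decreasing in θ, so the posterior mode lies at the lower boundary of the support.

θ̂_MAP = 4.83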